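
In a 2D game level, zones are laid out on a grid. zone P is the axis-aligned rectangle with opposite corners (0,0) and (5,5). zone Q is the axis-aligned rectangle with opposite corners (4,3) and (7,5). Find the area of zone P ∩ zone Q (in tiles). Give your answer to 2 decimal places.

2.00

|zone P∩zone Q|: x∈[4,5], y∈[3,5] → 1·2 = 2.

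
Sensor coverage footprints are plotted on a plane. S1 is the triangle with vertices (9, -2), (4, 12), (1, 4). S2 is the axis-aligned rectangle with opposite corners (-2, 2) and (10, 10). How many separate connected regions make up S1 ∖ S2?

2

S1 ∖ S2 splits into 2 disjoint pieces (area 7.8095, area 1.4643).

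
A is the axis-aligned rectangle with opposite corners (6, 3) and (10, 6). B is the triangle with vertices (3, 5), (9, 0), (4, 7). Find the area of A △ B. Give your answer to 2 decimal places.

|A| = 12, |B| = 8.5, |A∩B| = 0.5143.
|A △ B| = |A| + |B| − 2·|A∩B| = 12 + 8.5 − 1.0286 = 19.47.

19.47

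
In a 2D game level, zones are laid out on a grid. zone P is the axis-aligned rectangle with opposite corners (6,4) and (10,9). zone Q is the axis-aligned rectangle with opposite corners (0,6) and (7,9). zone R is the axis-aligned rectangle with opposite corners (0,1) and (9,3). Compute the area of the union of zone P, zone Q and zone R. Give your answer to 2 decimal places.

By inclusion–exclusion:
Individual areas: |zone P| = 20, |zone Q| = 21, |zone R| = 18.
|zone P∩zone Q|: x∈[6,7], y∈[6,9] → 1·3 = 3.
|zone P∩zone R| = 0 (no overlap).
|zone Q∩zone R| = 0 (no overlap).
|zone P∩zone Q∩zone R| = 0.
|zone P ∪ zone Q ∪ zone R| = 59 − 3 + 0 = 56.00.

56.00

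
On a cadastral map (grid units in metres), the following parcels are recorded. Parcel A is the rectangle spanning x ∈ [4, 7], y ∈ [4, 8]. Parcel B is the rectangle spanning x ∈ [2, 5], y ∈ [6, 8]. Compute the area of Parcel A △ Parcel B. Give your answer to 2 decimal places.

|Parcel A∩Parcel B|: x∈[4,5], y∈[6,8] → 1·2 = 2.
|Parcel A △ Parcel B| = |Parcel A| + |Parcel B| − 2·|Parcel A∩Parcel B| = 12 + 6 − 4 = 14.00.

14.00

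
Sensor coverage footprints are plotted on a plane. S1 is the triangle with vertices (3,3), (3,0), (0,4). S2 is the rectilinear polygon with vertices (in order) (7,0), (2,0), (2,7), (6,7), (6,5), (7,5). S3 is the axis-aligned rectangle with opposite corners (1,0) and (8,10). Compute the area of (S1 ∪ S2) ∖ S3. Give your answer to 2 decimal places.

|S1 ∪ S2| = 35.
|(S1 ∪ S2) ∩ S3| = 34.5.
|(S1 ∪ S2) ∖ S3| = 35 − 34.5 = 0.50.

0.50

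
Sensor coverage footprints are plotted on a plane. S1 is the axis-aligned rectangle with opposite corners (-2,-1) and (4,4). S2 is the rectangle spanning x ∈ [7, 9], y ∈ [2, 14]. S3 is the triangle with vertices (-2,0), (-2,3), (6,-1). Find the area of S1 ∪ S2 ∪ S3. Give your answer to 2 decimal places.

By inclusion–exclusion:
Individual areas: |S1| = 30, |S2| = 24, |S3| = 12.
|S1∩S2| = 0 (no overlap).
|S1∩S3| = 11.25.
|S2∩S3| = 0.
|S1∩S2∩S3| = 0.
|S1 ∪ S2 ∪ S3| = 66 − 11.25 + 0 = 54.75.

54.75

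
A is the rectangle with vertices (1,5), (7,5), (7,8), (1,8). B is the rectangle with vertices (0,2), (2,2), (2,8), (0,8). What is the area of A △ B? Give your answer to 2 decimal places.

|A∩B|: x∈[1,2], y∈[5,8] → 1·3 = 3.
|A △ B| = |A| + |B| − 2·|A∩B| = 18 + 12 − 6 = 24.00.

24.00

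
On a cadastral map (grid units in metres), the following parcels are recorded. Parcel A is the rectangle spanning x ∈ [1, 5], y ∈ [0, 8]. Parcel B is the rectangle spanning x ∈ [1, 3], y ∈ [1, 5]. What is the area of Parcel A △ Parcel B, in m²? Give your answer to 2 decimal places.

24.00

|Parcel A∩Parcel B|: x∈[1,3], y∈[1,5] → 2·4 = 8.
|Parcel A △ Parcel B| = |Parcel A| + |Parcel B| − 2·|Parcel A∩Parcel B| = 32 + 8 − 16 = 24.00.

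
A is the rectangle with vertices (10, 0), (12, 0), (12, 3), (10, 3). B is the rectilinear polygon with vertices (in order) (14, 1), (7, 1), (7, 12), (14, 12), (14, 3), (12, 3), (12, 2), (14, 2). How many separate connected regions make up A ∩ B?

1

A ∩ B is a single connected region.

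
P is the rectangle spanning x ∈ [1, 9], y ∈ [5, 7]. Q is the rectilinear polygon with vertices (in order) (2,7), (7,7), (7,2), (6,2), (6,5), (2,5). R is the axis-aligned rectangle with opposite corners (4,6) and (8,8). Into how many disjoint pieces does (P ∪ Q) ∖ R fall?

1

(P ∪ Q) ∖ R is a single connected region.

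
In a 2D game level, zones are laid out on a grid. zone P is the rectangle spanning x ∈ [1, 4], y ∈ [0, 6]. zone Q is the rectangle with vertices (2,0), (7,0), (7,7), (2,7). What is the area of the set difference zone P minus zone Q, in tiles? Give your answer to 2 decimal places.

6.00

|zone P∩zone Q|: x∈[2,4], y∈[0,6] → 2·6 = 12.
|zone P| = 18.
|zone P ∖ zone Q| = |zone P| − |zone P∩zone Q| = 18 − 12 = 6.00.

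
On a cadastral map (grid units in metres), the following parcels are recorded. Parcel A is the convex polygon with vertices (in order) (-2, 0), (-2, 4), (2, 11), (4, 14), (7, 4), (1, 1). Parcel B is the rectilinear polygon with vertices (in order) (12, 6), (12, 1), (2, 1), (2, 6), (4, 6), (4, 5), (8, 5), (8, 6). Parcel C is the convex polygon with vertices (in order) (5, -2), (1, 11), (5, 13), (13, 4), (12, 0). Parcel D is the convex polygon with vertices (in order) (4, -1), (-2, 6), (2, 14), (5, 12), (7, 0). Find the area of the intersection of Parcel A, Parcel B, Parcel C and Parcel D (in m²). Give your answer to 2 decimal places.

7.66

The intersection is the polygon with vertices (2.538,6), (4,6), (4,5), (6.167,5), (6.385,3.692), (3.667,2.333).
By the shoelace formula its area is 7.66.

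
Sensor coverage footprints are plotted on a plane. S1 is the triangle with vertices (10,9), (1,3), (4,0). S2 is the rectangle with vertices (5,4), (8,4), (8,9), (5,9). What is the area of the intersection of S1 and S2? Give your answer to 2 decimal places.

6.67

The intersection is the polygon with vertices (8,7.667), (8,6), (6.667,4), (5,4), (5,5.667).
By the shoelace formula its area is 6.67.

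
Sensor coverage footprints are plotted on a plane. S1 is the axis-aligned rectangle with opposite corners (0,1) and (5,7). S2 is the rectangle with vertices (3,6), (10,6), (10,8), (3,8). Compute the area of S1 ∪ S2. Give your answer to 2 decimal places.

By inclusion–exclusion:
Individual areas: |S1| = 30, |S2| = 14.
|S1∩S2|: x∈[3,5], y∈[6,7] → 2·1 = 2.
|S1 ∪ S2| = 44 − 2 = 42.00.

42.00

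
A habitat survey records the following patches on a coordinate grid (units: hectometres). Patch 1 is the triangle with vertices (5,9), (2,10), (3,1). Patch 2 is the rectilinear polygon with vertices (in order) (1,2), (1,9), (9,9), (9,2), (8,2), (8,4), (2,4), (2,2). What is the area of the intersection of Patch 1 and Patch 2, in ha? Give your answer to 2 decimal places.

The intersection is the polygon with vertices (2.111,9), (5,9), (3.75,4), (2.667,4).
By the shoelace formula its area is 9.93.

9.93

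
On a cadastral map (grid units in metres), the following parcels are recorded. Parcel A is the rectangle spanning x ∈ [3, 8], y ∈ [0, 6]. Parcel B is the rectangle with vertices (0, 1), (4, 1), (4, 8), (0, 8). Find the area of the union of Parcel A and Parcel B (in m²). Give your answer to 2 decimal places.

53.00

By inclusion–exclusion:
Individual areas: |Parcel A| = 30, |Parcel B| = 28.
|Parcel A∩Parcel B|: x∈[3,4], y∈[1,6] → 1·5 = 5.
|Parcel A ∪ Parcel B| = 58 − 5 = 53.00.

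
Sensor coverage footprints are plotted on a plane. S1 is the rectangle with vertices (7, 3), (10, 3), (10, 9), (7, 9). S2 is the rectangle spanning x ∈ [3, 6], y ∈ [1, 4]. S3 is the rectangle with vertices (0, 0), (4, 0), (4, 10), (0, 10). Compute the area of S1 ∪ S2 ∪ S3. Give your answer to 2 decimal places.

64.00

By inclusion–exclusion:
Individual areas: |S1| = 18, |S2| = 9, |S3| = 40.
|S1∩S2| = 0 (no overlap).
|S1∩S3| = 0 (no overlap).
|S2∩S3|: x∈[3,4], y∈[1,4] → 1·3 = 3.
|S1∩S2∩S3| = 0.
|S1 ∪ S2 ∪ S3| = 67 − 3 + 0 = 64.00.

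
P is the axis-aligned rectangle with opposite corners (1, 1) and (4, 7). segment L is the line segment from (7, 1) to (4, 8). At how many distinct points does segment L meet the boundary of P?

The segment lies entirely outside P and never meets its boundary.

0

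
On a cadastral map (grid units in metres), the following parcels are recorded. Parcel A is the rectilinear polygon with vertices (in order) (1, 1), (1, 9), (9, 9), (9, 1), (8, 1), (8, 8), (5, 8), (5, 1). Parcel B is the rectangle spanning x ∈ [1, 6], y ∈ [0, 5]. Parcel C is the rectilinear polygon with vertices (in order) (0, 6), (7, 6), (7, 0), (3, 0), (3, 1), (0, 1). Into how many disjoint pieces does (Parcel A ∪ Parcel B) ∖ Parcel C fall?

(Parcel A ∪ Parcel B) ∖ Parcel C splits into 2 disjoint pieces (area 23, area 2).

2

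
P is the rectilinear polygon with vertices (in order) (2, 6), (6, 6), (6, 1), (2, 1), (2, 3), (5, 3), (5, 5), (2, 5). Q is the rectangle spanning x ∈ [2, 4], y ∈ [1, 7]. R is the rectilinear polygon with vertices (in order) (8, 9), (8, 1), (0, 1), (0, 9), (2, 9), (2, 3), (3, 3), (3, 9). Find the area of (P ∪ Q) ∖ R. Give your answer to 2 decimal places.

4.00

|P ∪ Q| = 20.
|(P ∪ Q) ∩ R| = 16.
|(P ∪ Q) ∖ R| = 20 − 16 = 4.00.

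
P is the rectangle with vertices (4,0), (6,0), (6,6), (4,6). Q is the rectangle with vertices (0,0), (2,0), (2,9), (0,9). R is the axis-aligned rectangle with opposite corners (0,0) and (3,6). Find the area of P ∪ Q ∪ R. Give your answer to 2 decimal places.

36.00

By inclusion–exclusion:
Individual areas: |P| = 12, |Q| = 18, |R| = 18.
|P∩Q| = 0 (no overlap).
|P∩R| = 0 (no overlap).
|Q∩R|: x∈[0,2], y∈[0,6] → 2·6 = 12.
|P∩Q∩R| = 0.
|P ∪ Q ∪ R| = 48 − 12 + 0 = 36.00.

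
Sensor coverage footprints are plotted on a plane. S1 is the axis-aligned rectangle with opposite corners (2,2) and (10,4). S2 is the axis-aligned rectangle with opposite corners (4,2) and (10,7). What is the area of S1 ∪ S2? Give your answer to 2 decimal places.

By inclusion–exclusion:
Individual areas: |S1| = 16, |S2| = 30.
|S1∩S2|: x∈[4,10], y∈[2,4] → 6·2 = 12.
|S1 ∪ S2| = 46 − 12 = 34.00.

34.00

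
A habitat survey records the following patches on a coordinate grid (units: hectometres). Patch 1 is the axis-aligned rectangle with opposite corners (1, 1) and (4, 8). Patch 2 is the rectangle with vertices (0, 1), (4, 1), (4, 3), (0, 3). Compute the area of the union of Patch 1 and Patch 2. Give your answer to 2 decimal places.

By inclusion–exclusion:
Individual areas: |Patch 1| = 21, |Patch 2| = 8.
|Patch 1∩Patch 2|: x∈[1,4], y∈[1,3] → 3·2 = 6.
|Patch 1 ∪ Patch 2| = 29 − 6 = 23.00.

23.00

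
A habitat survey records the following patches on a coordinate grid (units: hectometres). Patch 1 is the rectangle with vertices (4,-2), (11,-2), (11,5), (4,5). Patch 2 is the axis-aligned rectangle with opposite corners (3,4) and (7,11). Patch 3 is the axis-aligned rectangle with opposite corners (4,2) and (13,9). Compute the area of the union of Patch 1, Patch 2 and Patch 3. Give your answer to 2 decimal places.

By inclusion–exclusion:
Individual areas: |Patch 1| = 49, |Patch 2| = 28, |Patch 3| = 63.
|Patch 1∩Patch 2|: x∈[4,7], y∈[4,5] → 3·1 = 3.
|Patch 1∩Patch 3|: x∈[4,11], y∈[2,5] → 7·3 = 21.
|Patch 2∩Patch 3|: x∈[4,7], y∈[4,9] → 3·5 = 15.
|Patch 1∩Patch 2∩Patch 3| = 3.
|Patch 1 ∪ Patch 2 ∪ Patch 3| = 140 − 39 + 3 = 104.00.

104.00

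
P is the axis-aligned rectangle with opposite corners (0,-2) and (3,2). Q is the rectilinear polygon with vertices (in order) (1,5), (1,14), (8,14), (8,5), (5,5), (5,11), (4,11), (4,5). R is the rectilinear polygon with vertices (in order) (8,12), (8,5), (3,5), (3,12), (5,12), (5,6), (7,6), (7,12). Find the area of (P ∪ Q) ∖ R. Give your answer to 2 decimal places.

52.00

|P ∪ Q| = 69.
|(P ∪ Q) ∩ R| = 17.
|(P ∪ Q) ∖ R| = 69 − 17 = 52.00.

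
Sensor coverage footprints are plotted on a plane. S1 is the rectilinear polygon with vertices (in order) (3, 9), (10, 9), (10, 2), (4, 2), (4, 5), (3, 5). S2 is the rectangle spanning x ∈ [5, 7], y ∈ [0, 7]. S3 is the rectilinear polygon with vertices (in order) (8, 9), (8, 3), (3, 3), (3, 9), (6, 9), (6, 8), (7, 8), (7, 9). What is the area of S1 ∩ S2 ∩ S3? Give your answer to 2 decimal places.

The intersection is the polygon with vertices (5,7), (7,7), (7,3), (5,3).
By the shoelace formula its area is 8.00.

8.00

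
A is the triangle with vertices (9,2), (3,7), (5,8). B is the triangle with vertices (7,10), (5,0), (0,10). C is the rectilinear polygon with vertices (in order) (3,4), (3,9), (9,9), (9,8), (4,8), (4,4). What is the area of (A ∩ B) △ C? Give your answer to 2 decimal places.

|A ∩ B| = 5.1516.
|(A ∩ B) ∩ C| = 0.6667.
|(A ∩ B) △ C| = 5.1516 + 10 − 1.3333 = 13.82.

13.82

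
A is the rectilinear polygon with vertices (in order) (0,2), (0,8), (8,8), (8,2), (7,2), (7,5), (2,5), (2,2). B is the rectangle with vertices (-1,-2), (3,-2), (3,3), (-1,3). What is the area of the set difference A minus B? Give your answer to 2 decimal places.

31.00

|A| = 33, |A∩B| = 2.
|A ∖ B| = |A| − |A∩B| = 33 − 2 = 31.00.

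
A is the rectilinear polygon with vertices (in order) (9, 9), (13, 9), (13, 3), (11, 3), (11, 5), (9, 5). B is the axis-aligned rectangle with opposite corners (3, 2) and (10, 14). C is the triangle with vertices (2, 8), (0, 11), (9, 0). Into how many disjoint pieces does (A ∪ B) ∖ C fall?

2

(A ∪ B) ∖ C splits into 2 disjoint pieces (area 88.3636, area 10.3214).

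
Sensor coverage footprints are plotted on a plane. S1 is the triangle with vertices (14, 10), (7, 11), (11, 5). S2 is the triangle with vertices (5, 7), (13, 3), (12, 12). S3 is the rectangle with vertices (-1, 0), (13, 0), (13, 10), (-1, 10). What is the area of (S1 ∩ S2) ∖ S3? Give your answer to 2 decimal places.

|S1 ∩ S2| = 14.1843.
|(S1 ∩ S2) ∩ S3| = 13.0423.
|(S1 ∩ S2) ∖ S3| = 14.1843 − 13.0423 = 1.14.

1.14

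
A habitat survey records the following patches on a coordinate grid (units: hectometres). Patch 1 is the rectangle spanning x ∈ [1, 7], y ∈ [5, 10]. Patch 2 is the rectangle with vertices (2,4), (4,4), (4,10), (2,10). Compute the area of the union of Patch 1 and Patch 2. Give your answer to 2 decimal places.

By inclusion–exclusion:
Individual areas: |Patch 1| = 30, |Patch 2| = 12.
|Patch 1∩Patch 2|: x∈[2,4], y∈[5,10] → 2·5 = 10.
|Patch 1 ∪ Patch 2| = 42 − 10 = 32.00.

32.00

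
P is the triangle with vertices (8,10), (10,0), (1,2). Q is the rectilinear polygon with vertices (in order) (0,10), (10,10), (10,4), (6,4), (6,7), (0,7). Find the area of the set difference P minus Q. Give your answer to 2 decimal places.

29.46

|P| = 43, |P∩Q| = 13.5375.
|P ∖ Q| = |P| − |P∩Q| = 43 − 13.5375 = 29.46.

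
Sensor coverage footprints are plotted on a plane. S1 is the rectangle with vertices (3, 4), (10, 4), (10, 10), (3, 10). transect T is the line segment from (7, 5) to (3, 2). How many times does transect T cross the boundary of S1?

The segment meets the boundary at (5.667,4).

1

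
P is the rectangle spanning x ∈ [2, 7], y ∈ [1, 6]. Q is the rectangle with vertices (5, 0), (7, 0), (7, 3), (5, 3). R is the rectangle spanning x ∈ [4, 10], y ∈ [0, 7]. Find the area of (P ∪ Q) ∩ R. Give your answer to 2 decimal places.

The region (P ∪ Q) ∩ R is the polygon with vertices (7,0), (5,0), (5,1), (4,1), (4,6), (7,6), (7,3), (7,1).
By the shoelace formula its area is 17.00.

17.00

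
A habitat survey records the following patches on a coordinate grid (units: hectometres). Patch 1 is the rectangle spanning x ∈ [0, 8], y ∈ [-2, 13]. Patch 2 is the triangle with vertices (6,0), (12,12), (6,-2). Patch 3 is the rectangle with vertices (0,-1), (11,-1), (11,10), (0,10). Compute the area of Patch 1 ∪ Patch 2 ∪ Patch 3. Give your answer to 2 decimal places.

By inclusion–exclusion:
Individual areas: |Patch 1| = 120, |Patch 2| = 6, |Patch 3| = 121.
|Patch 1∩Patch 2| = 3.3333.
|Patch 1∩Patch 3|: x∈[0,8], y∈[-1,10] → 8·11 = 88.
|Patch 2∩Patch 3| = 5.619.
|Patch 1∩Patch 2∩Patch 3| = 3.119.
|Patch 1 ∪ Patch 2 ∪ Patch 3| = 247 − 96.9524 + 3.119 = 153.17.

153.17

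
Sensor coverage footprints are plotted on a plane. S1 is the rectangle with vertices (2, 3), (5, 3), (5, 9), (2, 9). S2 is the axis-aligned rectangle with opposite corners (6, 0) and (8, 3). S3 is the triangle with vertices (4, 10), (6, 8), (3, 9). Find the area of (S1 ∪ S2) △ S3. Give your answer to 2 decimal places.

24.67

|S1 ∪ S2| = 24.
|(S1 ∪ S2) ∩ S3| = 0.6667.
|(S1 ∪ S2) △ S3| = 24 + 2 − 1.3333 = 24.67.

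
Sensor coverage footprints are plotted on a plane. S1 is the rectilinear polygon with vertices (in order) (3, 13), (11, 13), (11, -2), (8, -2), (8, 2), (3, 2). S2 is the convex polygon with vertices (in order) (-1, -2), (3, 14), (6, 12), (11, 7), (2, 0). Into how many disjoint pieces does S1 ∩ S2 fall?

1

S1 ∩ S2 is a single connected region.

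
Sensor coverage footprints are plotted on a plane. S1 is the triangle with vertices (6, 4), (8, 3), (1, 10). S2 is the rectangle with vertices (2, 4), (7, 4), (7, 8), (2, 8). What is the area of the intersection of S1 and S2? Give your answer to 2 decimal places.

2.67

The intersection is the polygon with vertices (7,4), (6,4), (2.667,8), (3,8).
By the shoelace formula its area is 2.67.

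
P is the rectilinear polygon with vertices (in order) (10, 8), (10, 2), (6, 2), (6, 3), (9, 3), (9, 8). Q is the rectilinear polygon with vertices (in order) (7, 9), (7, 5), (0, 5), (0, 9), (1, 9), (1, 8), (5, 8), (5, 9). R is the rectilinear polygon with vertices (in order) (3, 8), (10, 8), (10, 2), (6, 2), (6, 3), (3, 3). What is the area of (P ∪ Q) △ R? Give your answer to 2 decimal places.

30.00

|P ∪ Q| = 33.
|(P ∪ Q) ∩ R| = 21.
|(P ∪ Q) △ R| = 33 + 39 − 42 = 30.00.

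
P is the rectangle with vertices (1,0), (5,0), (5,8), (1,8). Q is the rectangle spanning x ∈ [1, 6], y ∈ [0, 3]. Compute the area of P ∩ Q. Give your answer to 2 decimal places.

|P∩Q|: x∈[1,5], y∈[0,3] → 4·3 = 12.

12.00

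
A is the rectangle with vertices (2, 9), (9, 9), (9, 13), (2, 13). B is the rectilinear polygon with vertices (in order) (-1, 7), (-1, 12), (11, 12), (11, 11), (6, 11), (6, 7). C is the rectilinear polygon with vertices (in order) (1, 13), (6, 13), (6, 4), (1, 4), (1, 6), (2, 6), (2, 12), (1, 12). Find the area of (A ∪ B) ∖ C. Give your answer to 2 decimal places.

|A ∪ B| = 53.
|(A ∪ B) ∩ C| = 24.
|(A ∪ B) ∖ C| = 53 − 24 = 29.00.

29.00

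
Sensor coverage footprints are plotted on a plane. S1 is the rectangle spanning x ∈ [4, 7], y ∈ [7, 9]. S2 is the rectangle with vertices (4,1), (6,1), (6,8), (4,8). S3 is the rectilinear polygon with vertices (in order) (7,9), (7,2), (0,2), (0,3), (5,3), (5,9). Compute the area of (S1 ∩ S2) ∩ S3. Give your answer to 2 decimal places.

The region (S1 ∩ S2) ∩ S3 is the polygon with vertices (6,8), (6,7), (5,7), (5,8).
By the shoelace formula its area is 1.00.

1.00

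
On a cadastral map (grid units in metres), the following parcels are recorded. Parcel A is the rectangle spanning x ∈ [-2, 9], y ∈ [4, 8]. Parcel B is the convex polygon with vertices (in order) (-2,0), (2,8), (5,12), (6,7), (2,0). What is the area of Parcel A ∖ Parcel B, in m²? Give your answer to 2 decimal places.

|Parcel A| = 44, |Parcel A∩Parcel B| = 17.3286.
|Parcel A ∖ Parcel B| = |Parcel A| − |Parcel A∩Parcel B| = 44 − 17.3286 = 26.67.

26.67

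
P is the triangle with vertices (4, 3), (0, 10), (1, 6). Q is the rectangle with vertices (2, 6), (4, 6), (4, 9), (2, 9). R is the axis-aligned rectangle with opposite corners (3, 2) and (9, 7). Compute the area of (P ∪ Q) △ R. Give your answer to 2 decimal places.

|P ∪ Q| = 10.4286.
|(P ∪ Q) ∩ R| = 1.375.
|(P ∪ Q) △ R| = 10.4286 + 30 − 2.75 = 37.68.

37.68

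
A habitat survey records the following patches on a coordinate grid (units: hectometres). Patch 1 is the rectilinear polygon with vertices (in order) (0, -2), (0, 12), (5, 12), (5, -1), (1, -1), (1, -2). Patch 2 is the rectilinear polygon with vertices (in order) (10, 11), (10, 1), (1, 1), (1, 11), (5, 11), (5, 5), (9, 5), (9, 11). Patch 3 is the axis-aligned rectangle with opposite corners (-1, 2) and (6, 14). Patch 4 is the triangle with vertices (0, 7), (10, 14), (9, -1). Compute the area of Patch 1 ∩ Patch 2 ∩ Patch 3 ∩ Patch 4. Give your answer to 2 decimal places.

19.07

The intersection is the polygon with vertices (1,7.7), (5,10.5), (5,5), (5,2.556), (1,6.111).
By the shoelace formula its area is 19.07.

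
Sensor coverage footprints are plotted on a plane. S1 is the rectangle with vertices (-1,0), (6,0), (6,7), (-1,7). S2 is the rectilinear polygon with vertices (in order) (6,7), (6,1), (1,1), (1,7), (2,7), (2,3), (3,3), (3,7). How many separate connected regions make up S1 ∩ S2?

1

S1 ∩ S2 is a single connected region.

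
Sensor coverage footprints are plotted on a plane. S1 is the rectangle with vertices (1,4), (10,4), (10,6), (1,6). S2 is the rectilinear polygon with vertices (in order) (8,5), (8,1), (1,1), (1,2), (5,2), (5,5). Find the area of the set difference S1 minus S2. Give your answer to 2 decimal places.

|S1| = 18, |S1∩S2| = 3.
|S1 ∖ S2| = |S1| − |S1∩S2| = 18 − 3 = 15.00.

15.00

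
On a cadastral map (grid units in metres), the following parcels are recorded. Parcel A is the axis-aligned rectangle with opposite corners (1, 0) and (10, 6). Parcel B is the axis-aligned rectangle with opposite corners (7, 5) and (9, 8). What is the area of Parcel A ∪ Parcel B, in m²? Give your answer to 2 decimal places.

By inclusion–exclusion:
Individual areas: |Parcel A| = 54, |Parcel B| = 6.
|Parcel A∩Parcel B|: x∈[7,9], y∈[5,6] → 2·1 = 2.
|Parcel A ∪ Parcel B| = 60 − 2 = 58.00.

58.00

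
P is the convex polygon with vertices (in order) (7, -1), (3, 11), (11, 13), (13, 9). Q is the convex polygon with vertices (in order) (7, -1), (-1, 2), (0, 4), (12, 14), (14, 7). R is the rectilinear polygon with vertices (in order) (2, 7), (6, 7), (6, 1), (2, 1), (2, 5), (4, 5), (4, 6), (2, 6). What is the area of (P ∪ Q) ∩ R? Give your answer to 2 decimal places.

The region (P ∪ Q) ∩ R is the polygon with vertices (3.6,7), (6,7), (6,1), (2,1), (2,5), (4,5), (4,6), (2.4,6).
By the shoelace formula its area is 21.00.

21.00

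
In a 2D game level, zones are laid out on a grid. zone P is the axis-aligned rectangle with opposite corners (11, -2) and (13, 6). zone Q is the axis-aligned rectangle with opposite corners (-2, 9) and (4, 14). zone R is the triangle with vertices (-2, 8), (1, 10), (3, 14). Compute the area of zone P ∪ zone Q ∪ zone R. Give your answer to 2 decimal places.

By inclusion–exclusion:
Individual areas: |zone P| = 16, |zone Q| = 30, |zone R| = 4.
|zone P∩zone Q| = 0 (no overlap).
|zone P∩zone R| = 0.
|zone Q∩zone R| = 3.6667.
|zone P∩zone Q∩zone R| = 0.
|zone P ∪ zone Q ∪ zone R| = 50 − 3.6667 + 0 = 46.33.

46.33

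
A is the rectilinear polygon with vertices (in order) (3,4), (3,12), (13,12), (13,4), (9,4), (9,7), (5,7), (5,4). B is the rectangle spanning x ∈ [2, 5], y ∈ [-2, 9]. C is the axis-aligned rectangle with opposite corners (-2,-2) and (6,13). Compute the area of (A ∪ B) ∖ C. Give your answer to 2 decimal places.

47.00

|A ∪ B| = 91.
|(A ∪ B) ∩ C| = 44.
|(A ∪ B) ∖ C| = 91 − 44 = 47.00.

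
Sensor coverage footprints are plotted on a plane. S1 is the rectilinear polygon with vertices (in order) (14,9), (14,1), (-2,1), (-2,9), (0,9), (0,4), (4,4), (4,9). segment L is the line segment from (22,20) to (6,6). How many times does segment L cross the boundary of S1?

1

The segment meets the boundary at (9.429,9).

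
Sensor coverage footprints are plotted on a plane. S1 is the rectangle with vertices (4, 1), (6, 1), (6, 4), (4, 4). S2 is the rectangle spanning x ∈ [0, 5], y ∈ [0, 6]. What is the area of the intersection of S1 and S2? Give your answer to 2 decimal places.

3.00

|S1∩S2|: x∈[4,5], y∈[1,4] → 1·3 = 3.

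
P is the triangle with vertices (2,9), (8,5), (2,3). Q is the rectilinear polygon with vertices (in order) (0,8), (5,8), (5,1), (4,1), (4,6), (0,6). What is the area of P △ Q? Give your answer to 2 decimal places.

18.17

|P| = 18, |Q| = 15, |P∩Q| = 7.4167.
|P △ Q| = |P| + |Q| − 2·|P∩Q| = 18 + 15 − 14.8333 = 18.17.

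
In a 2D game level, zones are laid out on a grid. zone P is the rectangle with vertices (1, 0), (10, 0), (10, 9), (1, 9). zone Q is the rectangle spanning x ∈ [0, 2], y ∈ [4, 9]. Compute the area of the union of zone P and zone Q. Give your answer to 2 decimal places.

By inclusion–exclusion:
Individual areas: |zone P| = 81, |zone Q| = 10.
|zone P∩zone Q|: x∈[1,2], y∈[4,9] → 1·5 = 5.
|zone P ∪ zone Q| = 91 − 5 = 86.00.

86.00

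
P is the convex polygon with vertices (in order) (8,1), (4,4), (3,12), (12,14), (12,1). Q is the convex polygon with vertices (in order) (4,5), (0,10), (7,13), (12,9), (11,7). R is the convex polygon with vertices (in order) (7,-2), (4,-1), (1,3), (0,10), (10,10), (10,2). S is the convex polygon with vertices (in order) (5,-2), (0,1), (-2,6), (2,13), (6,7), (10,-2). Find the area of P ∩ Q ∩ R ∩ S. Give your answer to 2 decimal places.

The intersection is the polygon with vertices (3.852,5.185), (3.25,10), (4,10), (6,7), (6.563,5.732), (4,5).
By the shoelace formula its area is 9.01.

9.01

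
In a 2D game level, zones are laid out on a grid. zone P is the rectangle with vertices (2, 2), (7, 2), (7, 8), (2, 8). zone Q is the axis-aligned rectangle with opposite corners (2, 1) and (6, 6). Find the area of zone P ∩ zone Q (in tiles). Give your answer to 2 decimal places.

16.00

|zone P∩zone Q|: x∈[2,6], y∈[2,6] → 4·4 = 16.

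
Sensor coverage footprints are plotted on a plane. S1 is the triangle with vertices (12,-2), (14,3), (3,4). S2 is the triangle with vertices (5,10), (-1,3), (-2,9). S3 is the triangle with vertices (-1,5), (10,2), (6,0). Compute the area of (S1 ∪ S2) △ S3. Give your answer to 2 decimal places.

|S1 ∪ S2| = 50.
|(S1 ∪ S2) ∩ S3| = 6.3042.
|(S1 ∪ S2) △ S3| = 50 + 17 − 12.6084 = 54.39.

54.39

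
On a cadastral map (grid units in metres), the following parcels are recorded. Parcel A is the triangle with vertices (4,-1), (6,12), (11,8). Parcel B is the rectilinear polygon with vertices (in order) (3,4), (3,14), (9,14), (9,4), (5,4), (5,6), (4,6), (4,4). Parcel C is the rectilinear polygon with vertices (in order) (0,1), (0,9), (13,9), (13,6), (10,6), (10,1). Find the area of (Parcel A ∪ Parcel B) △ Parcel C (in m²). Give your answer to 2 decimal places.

81.80

|Parcel A ∪ Parcel B| = 70.1437.
|(Parcel A ∪ Parcel B) ∩ Parcel C| = 38.6708.
|(Parcel A ∪ Parcel B) △ Parcel C| = 70.1437 + 89 − 77.3416 = 81.80.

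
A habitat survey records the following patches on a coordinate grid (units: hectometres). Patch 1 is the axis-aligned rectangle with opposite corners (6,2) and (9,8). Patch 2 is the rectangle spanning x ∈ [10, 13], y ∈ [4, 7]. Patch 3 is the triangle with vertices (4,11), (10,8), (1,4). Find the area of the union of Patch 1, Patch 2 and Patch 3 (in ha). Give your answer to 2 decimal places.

By inclusion–exclusion:
Individual areas: |Patch 1| = 18, |Patch 2| = 9, |Patch 3| = 25.5.
|Patch 1∩Patch 2| = 0 (no overlap).
|Patch 1∩Patch 3| = 3.3333.
|Patch 2∩Patch 3| = 0.
|Patch 1∩Patch 2∩Patch 3| = 0.
|Patch 1 ∪ Patch 2 ∪ Patch 3| = 52.5 − 3.3333 + 0 = 49.17.

49.17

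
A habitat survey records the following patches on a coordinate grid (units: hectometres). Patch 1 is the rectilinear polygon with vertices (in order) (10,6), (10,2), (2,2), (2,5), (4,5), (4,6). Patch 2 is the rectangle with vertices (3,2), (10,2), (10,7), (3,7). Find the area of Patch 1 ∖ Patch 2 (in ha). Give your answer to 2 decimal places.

3.00

|Patch 1| = 30, |Patch 1∩Patch 2| = 27.
|Patch 1 ∖ Patch 2| = |Patch 1| − |Patch 1∩Patch 2| = 30 − 27 = 3.00.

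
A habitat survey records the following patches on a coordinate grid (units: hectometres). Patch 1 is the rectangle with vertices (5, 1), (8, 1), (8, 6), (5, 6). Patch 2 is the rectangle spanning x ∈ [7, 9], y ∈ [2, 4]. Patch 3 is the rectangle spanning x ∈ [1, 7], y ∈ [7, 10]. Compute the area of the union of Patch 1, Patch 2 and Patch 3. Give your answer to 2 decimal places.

35.00

By inclusion–exclusion:
Individual areas: |Patch 1| = 15, |Patch 2| = 4, |Patch 3| = 18.
|Patch 1∩Patch 2|: x∈[7,8], y∈[2,4] → 1·2 = 2.
|Patch 1∩Patch 3| = 0 (no overlap).
|Patch 2∩Patch 3| = 0 (no overlap).
|Patch 1∩Patch 2∩Patch 3| = 0.
|Patch 1 ∪ Patch 2 ∪ Patch 3| = 37 − 2 + 0 = 35.00.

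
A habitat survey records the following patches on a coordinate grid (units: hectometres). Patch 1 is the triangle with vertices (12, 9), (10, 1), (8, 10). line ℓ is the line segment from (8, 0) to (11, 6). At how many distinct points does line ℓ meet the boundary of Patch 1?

1

The segment meets the boundary at (9.538,3.077).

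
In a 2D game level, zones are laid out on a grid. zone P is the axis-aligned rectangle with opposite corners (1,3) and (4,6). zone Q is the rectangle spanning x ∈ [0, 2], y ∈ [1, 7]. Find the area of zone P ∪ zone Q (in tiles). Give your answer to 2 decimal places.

18.00

By inclusion–exclusion:
Individual areas: |zone P| = 9, |zone Q| = 12.
|zone P∩zone Q|: x∈[1,2], y∈[3,6] → 1·3 = 3.
|zone P ∪ zone Q| = 21 − 3 = 18.00.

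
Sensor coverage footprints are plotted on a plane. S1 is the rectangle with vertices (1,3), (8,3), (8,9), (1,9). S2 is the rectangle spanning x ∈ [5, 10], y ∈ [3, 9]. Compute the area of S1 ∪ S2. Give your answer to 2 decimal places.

54.00

By inclusion–exclusion:
Individual areas: |S1| = 42, |S2| = 30.
|S1∩S2|: x∈[5,8], y∈[3,9] → 3·6 = 18.
|S1 ∪ S2| = 72 − 18 = 54.00.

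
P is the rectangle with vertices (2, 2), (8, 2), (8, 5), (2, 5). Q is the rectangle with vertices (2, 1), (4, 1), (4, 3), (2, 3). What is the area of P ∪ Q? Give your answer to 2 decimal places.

20.00

By inclusion–exclusion:
Individual areas: |P| = 18, |Q| = 4.
|P∩Q|: x∈[2,4], y∈[2,3] → 2·1 = 2.
|P ∪ Q| = 22 − 2 = 20.00.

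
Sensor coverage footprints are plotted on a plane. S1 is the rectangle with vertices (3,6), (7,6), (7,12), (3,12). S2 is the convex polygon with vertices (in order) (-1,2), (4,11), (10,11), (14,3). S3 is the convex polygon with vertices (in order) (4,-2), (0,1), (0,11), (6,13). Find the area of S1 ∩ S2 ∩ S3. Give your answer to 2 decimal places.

The intersection is the polygon with vertices (3,6), (3,9.2), (4,11), (5.733,11), (5.067,6).
By the shoelace formula its area is 11.10.

11.10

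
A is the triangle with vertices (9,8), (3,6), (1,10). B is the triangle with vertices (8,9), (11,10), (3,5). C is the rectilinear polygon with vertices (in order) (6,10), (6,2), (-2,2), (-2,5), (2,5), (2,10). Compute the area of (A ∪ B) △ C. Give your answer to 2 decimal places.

37.98

|A ∪ B| = 16.2143.
|(A ∪ B) ∩ C| = 11.1161.
|(A ∪ B) △ C| = 16.2143 + 44 − 22.2321 = 37.98.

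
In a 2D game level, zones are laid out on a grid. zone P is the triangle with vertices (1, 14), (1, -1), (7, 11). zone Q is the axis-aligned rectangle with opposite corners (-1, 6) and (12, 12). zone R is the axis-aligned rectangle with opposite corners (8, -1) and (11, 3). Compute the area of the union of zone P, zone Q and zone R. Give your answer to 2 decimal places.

By inclusion–exclusion:
Individual areas: |zone P| = 45, |zone Q| = 78, |zone R| = 12.
|zone P∩zone Q| = 28.75.
|zone P∩zone R| = 0.
|zone Q∩zone R| = 0 (no overlap).
|zone P∩zone Q∩zone R| = 0.
|zone P ∪ zone Q ∪ zone R| = 135 − 28.75 + 0 = 106.25.

106.25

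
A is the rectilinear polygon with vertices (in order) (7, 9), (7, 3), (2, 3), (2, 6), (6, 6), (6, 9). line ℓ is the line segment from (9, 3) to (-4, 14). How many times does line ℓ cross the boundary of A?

The segment meets the boundary at (5.455,6), (7,4.692).

2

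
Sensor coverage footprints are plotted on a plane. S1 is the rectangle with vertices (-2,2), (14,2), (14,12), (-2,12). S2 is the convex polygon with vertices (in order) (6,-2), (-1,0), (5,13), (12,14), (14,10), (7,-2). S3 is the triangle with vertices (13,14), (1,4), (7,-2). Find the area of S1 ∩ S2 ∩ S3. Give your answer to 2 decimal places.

53.35

The intersection is the polygon with vertices (3,2), (1,4), (10.6,12), (12.25,12), (8.5,2).
By the shoelace formula its area is 53.35.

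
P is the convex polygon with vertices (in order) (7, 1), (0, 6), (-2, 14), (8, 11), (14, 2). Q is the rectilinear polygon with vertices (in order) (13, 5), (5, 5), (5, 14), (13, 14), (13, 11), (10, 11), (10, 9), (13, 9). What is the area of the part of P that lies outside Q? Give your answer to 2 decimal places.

77.65

|P| = 109, |P∩Q| = 31.35.
|P ∖ Q| = |P| − |P∩Q| = 109 − 31.35 = 77.65.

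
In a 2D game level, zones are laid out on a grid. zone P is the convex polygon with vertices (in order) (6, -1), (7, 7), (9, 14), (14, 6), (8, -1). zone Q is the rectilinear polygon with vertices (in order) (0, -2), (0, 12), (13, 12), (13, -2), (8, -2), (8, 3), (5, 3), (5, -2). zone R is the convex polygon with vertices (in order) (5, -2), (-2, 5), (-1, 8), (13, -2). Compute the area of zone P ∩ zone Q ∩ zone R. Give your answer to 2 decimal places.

The intersection is the polygon with vertices (8,-1), (8,1.571), (9.367,0.595).
By the shoelace formula its area is 1.76.

1.76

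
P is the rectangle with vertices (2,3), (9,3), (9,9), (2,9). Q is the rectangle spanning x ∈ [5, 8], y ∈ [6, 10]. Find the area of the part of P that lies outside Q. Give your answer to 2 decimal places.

33.00

|P∩Q|: x∈[5,8], y∈[6,9] → 3·3 = 9.
|P| = 42.
|P ∖ Q| = |P| − |P∩Q| = 42 − 9 = 33.00.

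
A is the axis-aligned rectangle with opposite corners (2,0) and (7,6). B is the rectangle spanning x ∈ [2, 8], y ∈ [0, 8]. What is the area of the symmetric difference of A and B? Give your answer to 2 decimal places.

18.00

|A∩B|: x∈[2,7], y∈[0,6] → 5·6 = 30.
|A △ B| = |A| + |B| − 2·|A∩B| = 30 + 48 − 60 = 18.00.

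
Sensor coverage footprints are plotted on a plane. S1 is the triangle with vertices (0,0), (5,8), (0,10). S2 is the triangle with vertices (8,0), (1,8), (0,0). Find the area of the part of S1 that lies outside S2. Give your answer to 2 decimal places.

|S1| = 25, |S1∩S2| = 10.6667.
|S1 ∖ S2| = |S1| − |S1∩S2| = 25 − 10.6667 = 14.33.

14.33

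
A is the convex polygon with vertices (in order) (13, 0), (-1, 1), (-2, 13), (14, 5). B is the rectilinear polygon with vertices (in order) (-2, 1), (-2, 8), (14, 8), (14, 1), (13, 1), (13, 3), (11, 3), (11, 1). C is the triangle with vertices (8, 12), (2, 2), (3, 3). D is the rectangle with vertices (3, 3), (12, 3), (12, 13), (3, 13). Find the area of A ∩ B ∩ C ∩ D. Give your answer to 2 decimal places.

The intersection is the polygon with vertices (3,3), (3,3.667), (5.6,8), (5.778,8).
By the shoelace formula its area is 1.31.

1.31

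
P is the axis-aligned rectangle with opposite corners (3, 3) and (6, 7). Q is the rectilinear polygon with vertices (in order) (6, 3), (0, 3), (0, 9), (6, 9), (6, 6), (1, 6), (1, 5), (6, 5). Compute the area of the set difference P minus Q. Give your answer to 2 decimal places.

3.00

|P| = 12, |P∩Q| = 9.
|P ∖ Q| = |P| − |P∩Q| = 12 − 9 = 3.00.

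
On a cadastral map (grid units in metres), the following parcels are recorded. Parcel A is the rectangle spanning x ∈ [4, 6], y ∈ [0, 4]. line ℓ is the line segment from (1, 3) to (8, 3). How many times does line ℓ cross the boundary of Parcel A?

2

The segment meets the boundary at (6,3), (4,3).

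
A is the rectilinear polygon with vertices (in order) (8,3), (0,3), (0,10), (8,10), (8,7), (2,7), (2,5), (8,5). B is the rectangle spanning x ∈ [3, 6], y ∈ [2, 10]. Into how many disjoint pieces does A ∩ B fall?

2

A ∩ B splits into 2 disjoint pieces (area 6, area 9).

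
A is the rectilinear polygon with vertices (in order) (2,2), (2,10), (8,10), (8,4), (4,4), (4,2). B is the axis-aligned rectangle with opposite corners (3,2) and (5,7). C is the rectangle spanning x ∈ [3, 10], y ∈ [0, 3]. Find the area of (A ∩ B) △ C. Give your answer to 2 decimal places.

27.00

|A ∩ B| = 8.
|(A ∩ B) ∩ C| = 1.
|(A ∩ B) △ C| = 8 + 21 − 2 = 27.00.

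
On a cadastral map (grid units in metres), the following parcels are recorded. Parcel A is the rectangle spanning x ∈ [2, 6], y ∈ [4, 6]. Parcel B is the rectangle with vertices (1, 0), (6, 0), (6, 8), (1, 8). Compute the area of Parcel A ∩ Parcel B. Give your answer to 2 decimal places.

8.00

|Parcel A∩Parcel B|: x∈[2,6], y∈[4,6] → 4·2 = 8.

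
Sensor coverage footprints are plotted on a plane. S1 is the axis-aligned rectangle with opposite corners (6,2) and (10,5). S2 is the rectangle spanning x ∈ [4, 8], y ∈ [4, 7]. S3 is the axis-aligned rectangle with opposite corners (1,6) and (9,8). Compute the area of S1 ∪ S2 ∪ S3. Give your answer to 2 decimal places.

34.00

By inclusion–exclusion:
Individual areas: |S1| = 12, |S2| = 12, |S3| = 16.
|S1∩S2|: x∈[6,8], y∈[4,5] → 2·1 = 2.
|S1∩S3| = 0 (no overlap).
|S2∩S3|: x∈[4,8], y∈[6,7] → 4·1 = 4.
|S1∩S2∩S3| = 0.
|S1 ∪ S2 ∪ S3| = 40 − 6 + 0 = 34.00.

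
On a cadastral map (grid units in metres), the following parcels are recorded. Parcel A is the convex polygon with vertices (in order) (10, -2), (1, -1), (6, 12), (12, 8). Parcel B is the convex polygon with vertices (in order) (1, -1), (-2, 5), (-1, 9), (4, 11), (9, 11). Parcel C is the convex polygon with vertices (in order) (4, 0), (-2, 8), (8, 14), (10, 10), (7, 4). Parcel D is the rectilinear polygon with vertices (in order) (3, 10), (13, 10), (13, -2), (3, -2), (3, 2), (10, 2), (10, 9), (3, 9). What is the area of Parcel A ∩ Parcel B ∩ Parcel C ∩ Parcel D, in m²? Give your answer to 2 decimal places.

The intersection is the polygon with vertices (7.667,9), (4.846,9), (5.231,10), (8.333,10).
By the shoelace formula its area is 2.96.

2.96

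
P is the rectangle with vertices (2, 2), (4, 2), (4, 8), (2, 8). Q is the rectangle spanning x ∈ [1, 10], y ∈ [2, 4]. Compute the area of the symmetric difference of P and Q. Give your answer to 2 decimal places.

22.00

|P∩Q|: x∈[2,4], y∈[2,4] → 2·2 = 4.
|P △ Q| = |P| + |Q| − 2·|P∩Q| = 12 + 18 − 8 = 22.00.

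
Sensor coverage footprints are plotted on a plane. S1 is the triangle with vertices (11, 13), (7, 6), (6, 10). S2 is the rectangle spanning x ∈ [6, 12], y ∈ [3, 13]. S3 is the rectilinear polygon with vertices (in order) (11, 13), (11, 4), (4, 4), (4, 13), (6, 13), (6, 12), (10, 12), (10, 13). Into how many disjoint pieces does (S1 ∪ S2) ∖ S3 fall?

(S1 ∪ S2) ∖ S3 splits into 2 disjoint pieces (area 15, area 4).

2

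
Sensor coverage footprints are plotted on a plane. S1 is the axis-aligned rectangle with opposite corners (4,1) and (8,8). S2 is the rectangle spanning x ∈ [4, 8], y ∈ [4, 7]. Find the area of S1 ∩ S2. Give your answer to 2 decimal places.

12.00

|S1∩S2|: x∈[4,8], y∈[4,7] → 4·3 = 12.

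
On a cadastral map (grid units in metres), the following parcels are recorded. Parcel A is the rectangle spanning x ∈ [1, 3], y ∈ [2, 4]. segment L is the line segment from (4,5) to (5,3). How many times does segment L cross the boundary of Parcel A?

0

The segment lies entirely outside Parcel A and never meets its boundary.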